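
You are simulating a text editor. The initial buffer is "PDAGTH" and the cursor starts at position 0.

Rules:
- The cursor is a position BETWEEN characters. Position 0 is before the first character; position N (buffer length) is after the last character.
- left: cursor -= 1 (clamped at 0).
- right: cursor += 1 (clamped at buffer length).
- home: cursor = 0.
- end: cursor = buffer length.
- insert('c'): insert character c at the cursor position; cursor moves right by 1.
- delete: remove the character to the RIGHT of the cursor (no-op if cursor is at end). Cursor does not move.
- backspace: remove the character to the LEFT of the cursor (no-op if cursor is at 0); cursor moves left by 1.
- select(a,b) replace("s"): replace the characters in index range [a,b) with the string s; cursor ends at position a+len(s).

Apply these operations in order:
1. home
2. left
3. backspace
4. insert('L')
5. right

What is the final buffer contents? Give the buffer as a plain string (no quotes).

Answer: LPDAGTH

Derivation:
After op 1 (home): buf='PDAGTH' cursor=0
After op 2 (left): buf='PDAGTH' cursor=0
After op 3 (backspace): buf='PDAGTH' cursor=0
After op 4 (insert('L')): buf='LPDAGTH' cursor=1
After op 5 (right): buf='LPDAGTH' cursor=2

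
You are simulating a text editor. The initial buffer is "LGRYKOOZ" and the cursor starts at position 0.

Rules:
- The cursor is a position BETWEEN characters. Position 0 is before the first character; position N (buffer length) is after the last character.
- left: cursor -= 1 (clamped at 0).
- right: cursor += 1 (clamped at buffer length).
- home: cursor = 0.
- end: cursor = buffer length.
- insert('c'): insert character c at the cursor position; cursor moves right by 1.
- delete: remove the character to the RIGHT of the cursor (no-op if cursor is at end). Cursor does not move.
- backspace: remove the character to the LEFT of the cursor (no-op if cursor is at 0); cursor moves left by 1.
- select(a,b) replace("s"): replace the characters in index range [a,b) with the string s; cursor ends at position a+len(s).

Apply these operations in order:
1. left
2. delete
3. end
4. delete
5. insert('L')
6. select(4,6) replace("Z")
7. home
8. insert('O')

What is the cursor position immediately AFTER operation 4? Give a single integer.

After op 1 (left): buf='LGRYKOOZ' cursor=0
After op 2 (delete): buf='GRYKOOZ' cursor=0
After op 3 (end): buf='GRYKOOZ' cursor=7
After op 4 (delete): buf='GRYKOOZ' cursor=7

Answer: 7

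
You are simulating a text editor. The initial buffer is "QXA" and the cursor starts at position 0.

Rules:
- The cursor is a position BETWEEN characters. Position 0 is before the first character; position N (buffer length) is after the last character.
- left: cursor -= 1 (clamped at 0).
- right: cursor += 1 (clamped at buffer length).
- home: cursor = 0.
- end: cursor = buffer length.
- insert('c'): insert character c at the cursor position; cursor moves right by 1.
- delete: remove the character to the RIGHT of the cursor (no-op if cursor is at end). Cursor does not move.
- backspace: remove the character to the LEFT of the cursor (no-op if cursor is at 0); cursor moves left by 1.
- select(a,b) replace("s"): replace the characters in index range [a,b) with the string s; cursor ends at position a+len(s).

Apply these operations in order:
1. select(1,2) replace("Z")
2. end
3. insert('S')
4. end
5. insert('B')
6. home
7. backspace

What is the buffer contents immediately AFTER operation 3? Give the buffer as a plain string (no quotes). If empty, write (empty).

After op 1 (select(1,2) replace("Z")): buf='QZA' cursor=2
After op 2 (end): buf='QZA' cursor=3
After op 3 (insert('S')): buf='QZAS' cursor=4

Answer: QZAS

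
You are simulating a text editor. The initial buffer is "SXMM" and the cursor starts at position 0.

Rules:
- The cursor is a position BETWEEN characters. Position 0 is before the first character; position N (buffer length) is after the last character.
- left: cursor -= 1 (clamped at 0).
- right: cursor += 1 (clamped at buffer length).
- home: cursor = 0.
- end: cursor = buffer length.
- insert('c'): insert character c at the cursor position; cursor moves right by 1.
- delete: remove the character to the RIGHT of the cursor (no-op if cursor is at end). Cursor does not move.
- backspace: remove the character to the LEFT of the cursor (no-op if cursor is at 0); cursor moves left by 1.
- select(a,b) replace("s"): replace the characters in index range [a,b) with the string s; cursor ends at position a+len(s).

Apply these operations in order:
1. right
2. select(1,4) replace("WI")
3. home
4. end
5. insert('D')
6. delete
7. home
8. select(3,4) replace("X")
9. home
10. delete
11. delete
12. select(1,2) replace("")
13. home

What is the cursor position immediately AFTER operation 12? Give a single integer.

After op 1 (right): buf='SXMM' cursor=1
After op 2 (select(1,4) replace("WI")): buf='SWI' cursor=3
After op 3 (home): buf='SWI' cursor=0
After op 4 (end): buf='SWI' cursor=3
After op 5 (insert('D')): buf='SWID' cursor=4
After op 6 (delete): buf='SWID' cursor=4
After op 7 (home): buf='SWID' cursor=0
After op 8 (select(3,4) replace("X")): buf='SWIX' cursor=4
After op 9 (home): buf='SWIX' cursor=0
After op 10 (delete): buf='WIX' cursor=0
After op 11 (delete): buf='IX' cursor=0
After op 12 (select(1,2) replace("")): buf='I' cursor=1

Answer: 1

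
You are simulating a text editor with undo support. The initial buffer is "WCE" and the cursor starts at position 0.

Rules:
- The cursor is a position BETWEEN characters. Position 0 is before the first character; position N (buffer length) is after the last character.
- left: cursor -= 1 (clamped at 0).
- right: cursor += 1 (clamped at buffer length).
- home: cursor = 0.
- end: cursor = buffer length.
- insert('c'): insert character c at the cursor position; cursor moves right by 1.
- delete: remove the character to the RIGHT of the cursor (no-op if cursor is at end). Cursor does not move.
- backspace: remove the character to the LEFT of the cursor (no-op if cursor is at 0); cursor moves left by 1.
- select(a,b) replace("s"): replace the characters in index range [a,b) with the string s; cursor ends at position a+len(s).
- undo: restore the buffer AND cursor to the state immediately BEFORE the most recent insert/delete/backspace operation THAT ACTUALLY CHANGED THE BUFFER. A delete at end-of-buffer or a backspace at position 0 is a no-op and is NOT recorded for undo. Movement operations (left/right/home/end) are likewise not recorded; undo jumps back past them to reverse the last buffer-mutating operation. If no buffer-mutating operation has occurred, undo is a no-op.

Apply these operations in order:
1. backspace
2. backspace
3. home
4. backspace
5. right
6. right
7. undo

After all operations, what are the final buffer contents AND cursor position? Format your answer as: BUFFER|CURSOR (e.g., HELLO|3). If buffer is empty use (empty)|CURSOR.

Answer: WCE|2

Derivation:
After op 1 (backspace): buf='WCE' cursor=0
After op 2 (backspace): buf='WCE' cursor=0
After op 3 (home): buf='WCE' cursor=0
After op 4 (backspace): buf='WCE' cursor=0
After op 5 (right): buf='WCE' cursor=1
After op 6 (right): buf='WCE' cursor=2
After op 7 (undo): buf='WCE' cursor=2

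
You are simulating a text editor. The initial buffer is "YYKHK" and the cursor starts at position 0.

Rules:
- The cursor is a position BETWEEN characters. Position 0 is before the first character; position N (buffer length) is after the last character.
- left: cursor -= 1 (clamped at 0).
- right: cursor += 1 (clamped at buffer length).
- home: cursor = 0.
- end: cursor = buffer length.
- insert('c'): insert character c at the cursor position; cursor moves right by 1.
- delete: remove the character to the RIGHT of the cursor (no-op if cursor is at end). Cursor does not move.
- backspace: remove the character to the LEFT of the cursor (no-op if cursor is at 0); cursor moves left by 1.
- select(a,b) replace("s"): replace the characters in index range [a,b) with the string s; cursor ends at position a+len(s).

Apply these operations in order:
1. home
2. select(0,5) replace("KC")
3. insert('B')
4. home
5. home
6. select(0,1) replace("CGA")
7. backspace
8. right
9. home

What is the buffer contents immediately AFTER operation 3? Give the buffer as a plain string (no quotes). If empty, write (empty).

Answer: KCB

Derivation:
After op 1 (home): buf='YYKHK' cursor=0
After op 2 (select(0,5) replace("KC")): buf='KC' cursor=2
After op 3 (insert('B')): buf='KCB' cursor=3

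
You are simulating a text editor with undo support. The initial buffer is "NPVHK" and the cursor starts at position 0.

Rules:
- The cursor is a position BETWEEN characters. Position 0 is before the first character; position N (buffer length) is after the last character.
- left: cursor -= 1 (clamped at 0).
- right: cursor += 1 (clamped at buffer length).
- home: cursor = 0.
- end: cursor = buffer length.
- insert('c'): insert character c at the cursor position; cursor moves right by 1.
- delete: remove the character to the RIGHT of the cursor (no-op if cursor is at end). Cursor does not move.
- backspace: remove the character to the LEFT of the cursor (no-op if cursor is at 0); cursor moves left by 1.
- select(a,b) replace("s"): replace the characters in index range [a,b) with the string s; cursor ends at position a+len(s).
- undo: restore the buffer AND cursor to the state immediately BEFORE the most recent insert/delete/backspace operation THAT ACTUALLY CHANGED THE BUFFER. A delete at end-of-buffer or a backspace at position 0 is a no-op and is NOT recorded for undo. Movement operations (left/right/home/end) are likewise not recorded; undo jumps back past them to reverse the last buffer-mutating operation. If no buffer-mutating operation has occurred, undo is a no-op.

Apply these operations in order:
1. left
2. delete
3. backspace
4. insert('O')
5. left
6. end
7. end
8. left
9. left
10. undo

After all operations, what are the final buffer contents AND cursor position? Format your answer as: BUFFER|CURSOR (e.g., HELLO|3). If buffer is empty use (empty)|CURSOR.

After op 1 (left): buf='NPVHK' cursor=0
After op 2 (delete): buf='PVHK' cursor=0
After op 3 (backspace): buf='PVHK' cursor=0
After op 4 (insert('O')): buf='OPVHK' cursor=1
After op 5 (left): buf='OPVHK' cursor=0
After op 6 (end): buf='OPVHK' cursor=5
After op 7 (end): buf='OPVHK' cursor=5
After op 8 (left): buf='OPVHK' cursor=4
After op 9 (left): buf='OPVHK' cursor=3
After op 10 (undo): buf='PVHK' cursor=0

Answer: PVHK|0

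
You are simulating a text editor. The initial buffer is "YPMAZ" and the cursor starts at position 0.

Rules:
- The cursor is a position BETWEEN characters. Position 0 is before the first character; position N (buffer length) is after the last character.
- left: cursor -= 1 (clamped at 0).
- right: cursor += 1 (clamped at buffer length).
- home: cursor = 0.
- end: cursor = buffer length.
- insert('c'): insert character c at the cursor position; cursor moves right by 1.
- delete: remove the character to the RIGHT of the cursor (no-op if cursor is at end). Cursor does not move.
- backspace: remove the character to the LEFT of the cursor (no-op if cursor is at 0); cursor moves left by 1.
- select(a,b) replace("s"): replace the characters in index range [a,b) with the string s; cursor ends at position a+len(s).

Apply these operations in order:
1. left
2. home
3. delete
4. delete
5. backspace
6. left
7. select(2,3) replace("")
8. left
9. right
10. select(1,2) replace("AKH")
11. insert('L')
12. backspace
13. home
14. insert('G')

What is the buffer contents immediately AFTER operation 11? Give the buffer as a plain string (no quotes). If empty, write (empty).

After op 1 (left): buf='YPMAZ' cursor=0
After op 2 (home): buf='YPMAZ' cursor=0
After op 3 (delete): buf='PMAZ' cursor=0
After op 4 (delete): buf='MAZ' cursor=0
After op 5 (backspace): buf='MAZ' cursor=0
After op 6 (left): buf='MAZ' cursor=0
After op 7 (select(2,3) replace("")): buf='MA' cursor=2
After op 8 (left): buf='MA' cursor=1
After op 9 (right): buf='MA' cursor=2
After op 10 (select(1,2) replace("AKH")): buf='MAKH' cursor=4
After op 11 (insert('L')): buf='MAKHL' cursor=5

Answer: MAKHL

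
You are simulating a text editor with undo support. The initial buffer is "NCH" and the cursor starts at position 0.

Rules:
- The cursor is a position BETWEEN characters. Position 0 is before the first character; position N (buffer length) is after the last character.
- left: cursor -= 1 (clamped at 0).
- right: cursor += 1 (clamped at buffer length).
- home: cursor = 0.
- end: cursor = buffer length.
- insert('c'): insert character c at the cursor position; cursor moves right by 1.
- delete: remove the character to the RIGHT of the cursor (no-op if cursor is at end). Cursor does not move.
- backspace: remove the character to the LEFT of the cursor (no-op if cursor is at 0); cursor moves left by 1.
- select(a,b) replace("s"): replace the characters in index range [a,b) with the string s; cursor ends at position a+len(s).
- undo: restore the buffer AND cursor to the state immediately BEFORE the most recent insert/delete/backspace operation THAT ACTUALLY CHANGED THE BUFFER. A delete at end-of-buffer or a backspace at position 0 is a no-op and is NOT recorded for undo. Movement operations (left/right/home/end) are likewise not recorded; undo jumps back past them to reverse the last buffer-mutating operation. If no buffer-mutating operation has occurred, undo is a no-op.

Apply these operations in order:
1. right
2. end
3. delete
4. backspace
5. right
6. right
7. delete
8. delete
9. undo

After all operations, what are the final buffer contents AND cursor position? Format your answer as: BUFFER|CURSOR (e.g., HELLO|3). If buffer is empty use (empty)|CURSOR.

After op 1 (right): buf='NCH' cursor=1
After op 2 (end): buf='NCH' cursor=3
After op 3 (delete): buf='NCH' cursor=3
After op 4 (backspace): buf='NC' cursor=2
After op 5 (right): buf='NC' cursor=2
After op 6 (right): buf='NC' cursor=2
After op 7 (delete): buf='NC' cursor=2
After op 8 (delete): buf='NC' cursor=2
After op 9 (undo): buf='NCH' cursor=3

Answer: NCH|3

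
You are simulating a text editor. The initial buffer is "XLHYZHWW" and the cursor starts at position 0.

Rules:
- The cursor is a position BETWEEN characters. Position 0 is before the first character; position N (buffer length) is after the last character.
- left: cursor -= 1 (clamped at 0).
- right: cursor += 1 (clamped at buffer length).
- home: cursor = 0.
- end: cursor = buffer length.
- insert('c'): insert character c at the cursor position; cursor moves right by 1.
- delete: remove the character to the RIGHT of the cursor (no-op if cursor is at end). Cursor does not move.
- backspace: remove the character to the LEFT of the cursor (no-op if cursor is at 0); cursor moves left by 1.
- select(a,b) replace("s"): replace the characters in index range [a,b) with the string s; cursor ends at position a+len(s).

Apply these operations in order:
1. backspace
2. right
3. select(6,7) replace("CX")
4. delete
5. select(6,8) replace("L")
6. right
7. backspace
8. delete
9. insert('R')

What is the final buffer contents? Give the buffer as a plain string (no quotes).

After op 1 (backspace): buf='XLHYZHWW' cursor=0
After op 2 (right): buf='XLHYZHWW' cursor=1
After op 3 (select(6,7) replace("CX")): buf='XLHYZHCXW' cursor=8
After op 4 (delete): buf='XLHYZHCX' cursor=8
After op 5 (select(6,8) replace("L")): buf='XLHYZHL' cursor=7
After op 6 (right): buf='XLHYZHL' cursor=7
After op 7 (backspace): buf='XLHYZH' cursor=6
After op 8 (delete): buf='XLHYZH' cursor=6
After op 9 (insert('R')): buf='XLHYZHR' cursor=7

Answer: XLHYZHR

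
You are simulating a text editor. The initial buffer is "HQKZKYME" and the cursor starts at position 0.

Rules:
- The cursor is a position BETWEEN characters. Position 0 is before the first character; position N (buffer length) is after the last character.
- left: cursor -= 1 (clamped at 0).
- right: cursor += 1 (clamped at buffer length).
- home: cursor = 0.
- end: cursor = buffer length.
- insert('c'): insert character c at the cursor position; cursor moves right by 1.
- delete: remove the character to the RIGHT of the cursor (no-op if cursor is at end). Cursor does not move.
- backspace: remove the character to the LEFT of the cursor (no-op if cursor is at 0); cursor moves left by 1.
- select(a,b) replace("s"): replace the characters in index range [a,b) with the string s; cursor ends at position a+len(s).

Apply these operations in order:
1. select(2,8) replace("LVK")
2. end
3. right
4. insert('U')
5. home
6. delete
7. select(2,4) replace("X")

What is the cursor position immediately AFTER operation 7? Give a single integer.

After op 1 (select(2,8) replace("LVK")): buf='HQLVK' cursor=5
After op 2 (end): buf='HQLVK' cursor=5
After op 3 (right): buf='HQLVK' cursor=5
After op 4 (insert('U')): buf='HQLVKU' cursor=6
After op 5 (home): buf='HQLVKU' cursor=0
After op 6 (delete): buf='QLVKU' cursor=0
After op 7 (select(2,4) replace("X")): buf='QLXU' cursor=3

Answer: 3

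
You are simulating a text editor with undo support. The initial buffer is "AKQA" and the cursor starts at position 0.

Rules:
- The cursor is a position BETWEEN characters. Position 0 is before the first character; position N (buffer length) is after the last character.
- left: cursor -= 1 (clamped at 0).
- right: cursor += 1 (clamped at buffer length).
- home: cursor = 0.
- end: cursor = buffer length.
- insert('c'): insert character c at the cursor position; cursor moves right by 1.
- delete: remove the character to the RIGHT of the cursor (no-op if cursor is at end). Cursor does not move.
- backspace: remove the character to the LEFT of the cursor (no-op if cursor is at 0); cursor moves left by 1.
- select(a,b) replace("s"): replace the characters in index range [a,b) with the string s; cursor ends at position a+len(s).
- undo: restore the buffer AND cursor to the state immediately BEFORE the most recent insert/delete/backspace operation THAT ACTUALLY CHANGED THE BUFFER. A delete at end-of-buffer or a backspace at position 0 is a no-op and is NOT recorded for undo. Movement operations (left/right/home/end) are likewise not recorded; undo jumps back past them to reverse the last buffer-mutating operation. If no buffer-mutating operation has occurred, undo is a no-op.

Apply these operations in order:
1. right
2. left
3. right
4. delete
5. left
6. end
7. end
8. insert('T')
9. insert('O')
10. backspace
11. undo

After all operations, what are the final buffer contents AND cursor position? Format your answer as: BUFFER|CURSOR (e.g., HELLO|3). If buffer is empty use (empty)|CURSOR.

After op 1 (right): buf='AKQA' cursor=1
After op 2 (left): buf='AKQA' cursor=0
After op 3 (right): buf='AKQA' cursor=1
After op 4 (delete): buf='AQA' cursor=1
After op 5 (left): buf='AQA' cursor=0
After op 6 (end): buf='AQA' cursor=3
After op 7 (end): buf='AQA' cursor=3
After op 8 (insert('T')): buf='AQAT' cursor=4
After op 9 (insert('O')): buf='AQATO' cursor=5
After op 10 (backspace): buf='AQAT' cursor=4
After op 11 (undo): buf='AQATO' cursor=5

Answer: AQATO|5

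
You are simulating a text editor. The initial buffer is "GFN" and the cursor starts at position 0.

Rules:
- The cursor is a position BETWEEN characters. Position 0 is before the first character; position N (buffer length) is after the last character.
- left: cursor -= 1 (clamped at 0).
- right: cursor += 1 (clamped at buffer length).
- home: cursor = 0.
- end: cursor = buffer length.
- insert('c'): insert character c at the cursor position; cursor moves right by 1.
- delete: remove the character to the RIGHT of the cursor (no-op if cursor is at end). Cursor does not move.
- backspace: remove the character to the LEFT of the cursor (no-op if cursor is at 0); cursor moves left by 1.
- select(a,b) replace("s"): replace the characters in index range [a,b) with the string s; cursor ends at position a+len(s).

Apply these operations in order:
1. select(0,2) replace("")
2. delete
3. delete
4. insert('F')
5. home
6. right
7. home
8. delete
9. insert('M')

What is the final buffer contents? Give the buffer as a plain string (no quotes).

Answer: M

Derivation:
After op 1 (select(0,2) replace("")): buf='N' cursor=0
After op 2 (delete): buf='(empty)' cursor=0
After op 3 (delete): buf='(empty)' cursor=0
After op 4 (insert('F')): buf='F' cursor=1
After op 5 (home): buf='F' cursor=0
After op 6 (right): buf='F' cursor=1
After op 7 (home): buf='F' cursor=0
After op 8 (delete): buf='(empty)' cursor=0
After op 9 (insert('M')): buf='M' cursor=1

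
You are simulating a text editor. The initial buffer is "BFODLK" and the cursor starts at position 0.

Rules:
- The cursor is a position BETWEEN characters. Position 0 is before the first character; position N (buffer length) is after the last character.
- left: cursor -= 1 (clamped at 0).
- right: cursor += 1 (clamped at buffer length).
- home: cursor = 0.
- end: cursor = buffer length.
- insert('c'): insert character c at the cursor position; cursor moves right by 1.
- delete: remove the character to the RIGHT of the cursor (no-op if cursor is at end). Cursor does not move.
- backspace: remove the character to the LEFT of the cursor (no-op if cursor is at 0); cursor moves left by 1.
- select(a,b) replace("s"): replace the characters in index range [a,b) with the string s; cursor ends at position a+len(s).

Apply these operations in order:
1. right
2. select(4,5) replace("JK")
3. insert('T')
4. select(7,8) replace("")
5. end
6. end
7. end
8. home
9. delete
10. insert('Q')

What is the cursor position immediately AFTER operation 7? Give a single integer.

After op 1 (right): buf='BFODLK' cursor=1
After op 2 (select(4,5) replace("JK")): buf='BFODJKK' cursor=6
After op 3 (insert('T')): buf='BFODJKTK' cursor=7
After op 4 (select(7,8) replace("")): buf='BFODJKT' cursor=7
After op 5 (end): buf='BFODJKT' cursor=7
After op 6 (end): buf='BFODJKT' cursor=7
After op 7 (end): buf='BFODJKT' cursor=7

Answer: 7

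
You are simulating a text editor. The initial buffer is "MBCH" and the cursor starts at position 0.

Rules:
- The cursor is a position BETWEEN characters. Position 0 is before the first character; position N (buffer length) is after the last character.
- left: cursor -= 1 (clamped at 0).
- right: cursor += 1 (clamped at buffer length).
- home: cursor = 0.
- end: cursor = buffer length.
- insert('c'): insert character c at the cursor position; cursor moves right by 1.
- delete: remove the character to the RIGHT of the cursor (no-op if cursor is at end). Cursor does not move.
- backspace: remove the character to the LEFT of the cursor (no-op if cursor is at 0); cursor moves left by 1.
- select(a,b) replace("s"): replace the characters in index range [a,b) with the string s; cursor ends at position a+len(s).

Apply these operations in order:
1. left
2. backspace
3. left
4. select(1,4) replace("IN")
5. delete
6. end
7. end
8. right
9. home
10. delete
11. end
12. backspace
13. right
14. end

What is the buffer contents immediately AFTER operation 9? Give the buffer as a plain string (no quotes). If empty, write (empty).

After op 1 (left): buf='MBCH' cursor=0
After op 2 (backspace): buf='MBCH' cursor=0
After op 3 (left): buf='MBCH' cursor=0
After op 4 (select(1,4) replace("IN")): buf='MIN' cursor=3
After op 5 (delete): buf='MIN' cursor=3
After op 6 (end): buf='MIN' cursor=3
After op 7 (end): buf='MIN' cursor=3
After op 8 (right): buf='MIN' cursor=3
After op 9 (home): buf='MIN' cursor=0

Answer: MIN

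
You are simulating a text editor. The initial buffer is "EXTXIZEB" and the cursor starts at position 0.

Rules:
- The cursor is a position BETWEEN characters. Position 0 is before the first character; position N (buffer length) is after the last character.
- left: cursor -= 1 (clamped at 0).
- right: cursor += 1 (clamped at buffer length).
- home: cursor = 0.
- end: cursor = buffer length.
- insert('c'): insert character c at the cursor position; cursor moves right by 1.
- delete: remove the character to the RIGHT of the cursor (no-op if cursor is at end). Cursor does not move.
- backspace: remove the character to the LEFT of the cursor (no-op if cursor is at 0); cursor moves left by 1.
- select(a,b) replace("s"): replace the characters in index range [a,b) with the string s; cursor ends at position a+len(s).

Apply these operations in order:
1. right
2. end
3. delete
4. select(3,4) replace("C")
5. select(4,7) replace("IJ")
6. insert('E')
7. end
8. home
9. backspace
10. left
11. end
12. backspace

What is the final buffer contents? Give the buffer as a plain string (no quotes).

After op 1 (right): buf='EXTXIZEB' cursor=1
After op 2 (end): buf='EXTXIZEB' cursor=8
After op 3 (delete): buf='EXTXIZEB' cursor=8
After op 4 (select(3,4) replace("C")): buf='EXTCIZEB' cursor=4
After op 5 (select(4,7) replace("IJ")): buf='EXTCIJB' cursor=6
After op 6 (insert('E')): buf='EXTCIJEB' cursor=7
After op 7 (end): buf='EXTCIJEB' cursor=8
After op 8 (home): buf='EXTCIJEB' cursor=0
After op 9 (backspace): buf='EXTCIJEB' cursor=0
After op 10 (left): buf='EXTCIJEB' cursor=0
After op 11 (end): buf='EXTCIJEB' cursor=8
After op 12 (backspace): buf='EXTCIJE' cursor=7

Answer: EXTCIJE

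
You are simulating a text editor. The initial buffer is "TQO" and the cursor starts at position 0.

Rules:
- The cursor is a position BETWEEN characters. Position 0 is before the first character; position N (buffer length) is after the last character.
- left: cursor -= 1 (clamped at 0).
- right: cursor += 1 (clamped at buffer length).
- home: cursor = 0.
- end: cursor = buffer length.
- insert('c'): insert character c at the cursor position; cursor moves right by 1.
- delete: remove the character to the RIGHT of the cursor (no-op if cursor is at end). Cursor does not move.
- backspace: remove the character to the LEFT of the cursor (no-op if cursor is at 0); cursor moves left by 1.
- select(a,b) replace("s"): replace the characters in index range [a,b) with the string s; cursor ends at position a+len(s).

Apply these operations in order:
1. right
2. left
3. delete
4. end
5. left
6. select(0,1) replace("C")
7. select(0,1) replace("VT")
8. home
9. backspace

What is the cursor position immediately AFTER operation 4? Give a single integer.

After op 1 (right): buf='TQO' cursor=1
After op 2 (left): buf='TQO' cursor=0
After op 3 (delete): buf='QO' cursor=0
After op 4 (end): buf='QO' cursor=2

Answer: 2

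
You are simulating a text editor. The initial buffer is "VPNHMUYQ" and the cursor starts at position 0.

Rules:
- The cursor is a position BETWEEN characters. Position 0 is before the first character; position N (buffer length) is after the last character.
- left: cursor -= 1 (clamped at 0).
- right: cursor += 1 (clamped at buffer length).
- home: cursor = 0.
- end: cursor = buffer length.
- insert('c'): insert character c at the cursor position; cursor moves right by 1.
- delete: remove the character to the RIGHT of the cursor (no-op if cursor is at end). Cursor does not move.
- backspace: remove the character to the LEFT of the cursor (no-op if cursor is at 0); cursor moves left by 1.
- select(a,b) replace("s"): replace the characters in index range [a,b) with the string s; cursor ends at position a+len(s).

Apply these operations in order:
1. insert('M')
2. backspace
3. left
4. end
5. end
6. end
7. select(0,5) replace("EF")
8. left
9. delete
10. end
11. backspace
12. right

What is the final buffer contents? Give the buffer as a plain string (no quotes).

After op 1 (insert('M')): buf='MVPNHMUYQ' cursor=1
After op 2 (backspace): buf='VPNHMUYQ' cursor=0
After op 3 (left): buf='VPNHMUYQ' cursor=0
After op 4 (end): buf='VPNHMUYQ' cursor=8
After op 5 (end): buf='VPNHMUYQ' cursor=8
After op 6 (end): buf='VPNHMUYQ' cursor=8
After op 7 (select(0,5) replace("EF")): buf='EFUYQ' cursor=2
After op 8 (left): buf='EFUYQ' cursor=1
After op 9 (delete): buf='EUYQ' cursor=1
After op 10 (end): buf='EUYQ' cursor=4
After op 11 (backspace): buf='EUY' cursor=3
After op 12 (right): buf='EUY' cursor=3

Answer: EUY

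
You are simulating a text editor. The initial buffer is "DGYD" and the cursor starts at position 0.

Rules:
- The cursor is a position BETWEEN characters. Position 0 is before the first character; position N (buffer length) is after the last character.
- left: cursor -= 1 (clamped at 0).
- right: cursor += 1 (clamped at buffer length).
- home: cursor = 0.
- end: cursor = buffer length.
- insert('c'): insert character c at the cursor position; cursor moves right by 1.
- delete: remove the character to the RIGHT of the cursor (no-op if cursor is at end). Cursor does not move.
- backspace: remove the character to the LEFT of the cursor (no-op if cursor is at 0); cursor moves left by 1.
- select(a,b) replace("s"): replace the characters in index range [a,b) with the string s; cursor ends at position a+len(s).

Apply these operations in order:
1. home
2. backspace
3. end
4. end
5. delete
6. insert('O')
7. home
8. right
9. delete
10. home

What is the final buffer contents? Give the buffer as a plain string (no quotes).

After op 1 (home): buf='DGYD' cursor=0
After op 2 (backspace): buf='DGYD' cursor=0
After op 3 (end): buf='DGYD' cursor=4
After op 4 (end): buf='DGYD' cursor=4
After op 5 (delete): buf='DGYD' cursor=4
After op 6 (insert('O')): buf='DGYDO' cursor=5
After op 7 (home): buf='DGYDO' cursor=0
After op 8 (right): buf='DGYDO' cursor=1
After op 9 (delete): buf='DYDO' cursor=1
After op 10 (home): buf='DYDO' cursor=0

Answer: DYDO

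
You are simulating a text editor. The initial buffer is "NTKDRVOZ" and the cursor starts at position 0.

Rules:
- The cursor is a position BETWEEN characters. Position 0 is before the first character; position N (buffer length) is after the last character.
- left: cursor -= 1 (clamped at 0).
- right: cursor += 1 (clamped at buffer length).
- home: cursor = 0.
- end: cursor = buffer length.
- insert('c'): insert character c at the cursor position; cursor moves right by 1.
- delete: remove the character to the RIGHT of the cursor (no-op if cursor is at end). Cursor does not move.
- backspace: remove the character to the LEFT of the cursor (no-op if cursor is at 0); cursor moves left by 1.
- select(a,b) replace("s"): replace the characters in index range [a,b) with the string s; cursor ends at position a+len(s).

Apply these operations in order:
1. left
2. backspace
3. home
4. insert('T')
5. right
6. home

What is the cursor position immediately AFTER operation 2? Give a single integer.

After op 1 (left): buf='NTKDRVOZ' cursor=0
After op 2 (backspace): buf='NTKDRVOZ' cursor=0

Answer: 0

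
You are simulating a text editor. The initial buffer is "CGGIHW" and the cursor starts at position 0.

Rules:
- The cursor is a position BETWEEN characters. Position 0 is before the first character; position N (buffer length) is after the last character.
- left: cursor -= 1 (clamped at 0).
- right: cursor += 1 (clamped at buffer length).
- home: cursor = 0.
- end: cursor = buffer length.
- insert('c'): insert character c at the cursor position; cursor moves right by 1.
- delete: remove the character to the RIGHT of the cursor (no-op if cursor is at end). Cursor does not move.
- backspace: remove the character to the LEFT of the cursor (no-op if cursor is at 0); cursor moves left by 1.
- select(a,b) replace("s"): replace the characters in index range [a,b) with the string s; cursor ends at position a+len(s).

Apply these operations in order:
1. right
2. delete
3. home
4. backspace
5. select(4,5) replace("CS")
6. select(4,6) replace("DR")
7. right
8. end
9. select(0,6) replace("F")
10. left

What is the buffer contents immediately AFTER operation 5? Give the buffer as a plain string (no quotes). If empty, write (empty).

Answer: CGIHCS

Derivation:
After op 1 (right): buf='CGGIHW' cursor=1
After op 2 (delete): buf='CGIHW' cursor=1
After op 3 (home): buf='CGIHW' cursor=0
After op 4 (backspace): buf='CGIHW' cursor=0
After op 5 (select(4,5) replace("CS")): buf='CGIHCS' cursor=6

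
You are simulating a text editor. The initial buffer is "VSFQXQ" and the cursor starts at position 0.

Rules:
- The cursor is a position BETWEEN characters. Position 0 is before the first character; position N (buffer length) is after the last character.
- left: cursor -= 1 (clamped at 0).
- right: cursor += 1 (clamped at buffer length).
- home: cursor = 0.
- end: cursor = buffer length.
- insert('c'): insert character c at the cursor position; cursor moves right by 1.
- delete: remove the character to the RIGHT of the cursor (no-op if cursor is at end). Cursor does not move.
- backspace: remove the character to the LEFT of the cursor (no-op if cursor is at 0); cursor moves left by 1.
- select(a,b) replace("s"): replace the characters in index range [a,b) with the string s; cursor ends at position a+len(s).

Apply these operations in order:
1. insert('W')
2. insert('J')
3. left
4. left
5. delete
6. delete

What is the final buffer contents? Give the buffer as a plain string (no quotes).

After op 1 (insert('W')): buf='WVSFQXQ' cursor=1
After op 2 (insert('J')): buf='WJVSFQXQ' cursor=2
After op 3 (left): buf='WJVSFQXQ' cursor=1
After op 4 (left): buf='WJVSFQXQ' cursor=0
After op 5 (delete): buf='JVSFQXQ' cursor=0
After op 6 (delete): buf='VSFQXQ' cursor=0

Answer: VSFQXQ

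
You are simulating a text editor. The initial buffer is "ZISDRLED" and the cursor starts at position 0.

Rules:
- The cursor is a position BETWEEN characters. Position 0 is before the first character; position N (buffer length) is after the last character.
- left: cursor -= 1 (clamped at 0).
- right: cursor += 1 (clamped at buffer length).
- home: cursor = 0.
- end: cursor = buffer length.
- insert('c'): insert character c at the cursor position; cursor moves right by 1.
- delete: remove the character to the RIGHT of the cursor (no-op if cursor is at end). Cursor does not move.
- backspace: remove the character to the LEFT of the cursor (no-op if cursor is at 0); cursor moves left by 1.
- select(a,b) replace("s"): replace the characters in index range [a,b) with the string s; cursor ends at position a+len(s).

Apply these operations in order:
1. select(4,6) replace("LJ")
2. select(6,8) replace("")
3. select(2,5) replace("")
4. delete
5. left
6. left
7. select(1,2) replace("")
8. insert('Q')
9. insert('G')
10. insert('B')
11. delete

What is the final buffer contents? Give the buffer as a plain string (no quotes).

After op 1 (select(4,6) replace("LJ")): buf='ZISDLJED' cursor=6
After op 2 (select(6,8) replace("")): buf='ZISDLJ' cursor=6
After op 3 (select(2,5) replace("")): buf='ZIJ' cursor=2
After op 4 (delete): buf='ZI' cursor=2
After op 5 (left): buf='ZI' cursor=1
After op 6 (left): buf='ZI' cursor=0
After op 7 (select(1,2) replace("")): buf='Z' cursor=1
After op 8 (insert('Q')): buf='ZQ' cursor=2
After op 9 (insert('G')): buf='ZQG' cursor=3
After op 10 (insert('B')): buf='ZQGB' cursor=4
After op 11 (delete): buf='ZQGB' cursor=4

Answer: ZQGB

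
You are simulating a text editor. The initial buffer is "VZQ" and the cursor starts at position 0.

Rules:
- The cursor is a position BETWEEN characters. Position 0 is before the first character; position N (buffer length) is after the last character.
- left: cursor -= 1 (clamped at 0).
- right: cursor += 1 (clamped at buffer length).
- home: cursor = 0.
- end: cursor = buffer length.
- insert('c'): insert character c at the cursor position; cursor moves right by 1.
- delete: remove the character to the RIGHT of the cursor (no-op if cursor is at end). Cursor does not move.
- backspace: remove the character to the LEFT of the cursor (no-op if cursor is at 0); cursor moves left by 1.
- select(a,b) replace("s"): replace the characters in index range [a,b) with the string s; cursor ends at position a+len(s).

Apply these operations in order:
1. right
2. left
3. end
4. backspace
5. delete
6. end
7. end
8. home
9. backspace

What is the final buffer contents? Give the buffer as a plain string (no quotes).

After op 1 (right): buf='VZQ' cursor=1
After op 2 (left): buf='VZQ' cursor=0
After op 3 (end): buf='VZQ' cursor=3
After op 4 (backspace): buf='VZ' cursor=2
After op 5 (delete): buf='VZ' cursor=2
After op 6 (end): buf='VZ' cursor=2
After op 7 (end): buf='VZ' cursor=2
After op 8 (home): buf='VZ' cursor=0
After op 9 (backspace): buf='VZ' cursor=0

Answer: VZ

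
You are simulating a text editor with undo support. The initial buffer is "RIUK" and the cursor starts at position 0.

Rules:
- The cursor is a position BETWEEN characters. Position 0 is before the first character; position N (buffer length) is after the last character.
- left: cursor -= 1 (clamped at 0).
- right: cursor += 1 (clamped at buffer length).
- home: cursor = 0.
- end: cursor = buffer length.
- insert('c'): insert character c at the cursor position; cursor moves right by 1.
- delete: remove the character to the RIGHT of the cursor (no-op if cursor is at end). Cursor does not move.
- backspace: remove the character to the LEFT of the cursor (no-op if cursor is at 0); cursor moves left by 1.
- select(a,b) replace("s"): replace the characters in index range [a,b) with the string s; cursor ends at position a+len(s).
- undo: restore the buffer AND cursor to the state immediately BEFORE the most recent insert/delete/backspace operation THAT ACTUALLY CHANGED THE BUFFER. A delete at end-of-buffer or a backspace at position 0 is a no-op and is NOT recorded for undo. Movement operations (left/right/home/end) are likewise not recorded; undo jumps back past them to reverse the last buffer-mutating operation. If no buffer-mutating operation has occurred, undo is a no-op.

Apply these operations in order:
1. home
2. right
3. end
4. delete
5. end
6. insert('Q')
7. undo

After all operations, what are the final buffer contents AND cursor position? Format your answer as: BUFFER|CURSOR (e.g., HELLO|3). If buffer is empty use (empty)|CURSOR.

After op 1 (home): buf='RIUK' cursor=0
After op 2 (right): buf='RIUK' cursor=1
After op 3 (end): buf='RIUK' cursor=4
After op 4 (delete): buf='RIUK' cursor=4
After op 5 (end): buf='RIUK' cursor=4
After op 6 (insert('Q')): buf='RIUKQ' cursor=5
After op 7 (undo): buf='RIUK' cursor=4

Answer: RIUK|4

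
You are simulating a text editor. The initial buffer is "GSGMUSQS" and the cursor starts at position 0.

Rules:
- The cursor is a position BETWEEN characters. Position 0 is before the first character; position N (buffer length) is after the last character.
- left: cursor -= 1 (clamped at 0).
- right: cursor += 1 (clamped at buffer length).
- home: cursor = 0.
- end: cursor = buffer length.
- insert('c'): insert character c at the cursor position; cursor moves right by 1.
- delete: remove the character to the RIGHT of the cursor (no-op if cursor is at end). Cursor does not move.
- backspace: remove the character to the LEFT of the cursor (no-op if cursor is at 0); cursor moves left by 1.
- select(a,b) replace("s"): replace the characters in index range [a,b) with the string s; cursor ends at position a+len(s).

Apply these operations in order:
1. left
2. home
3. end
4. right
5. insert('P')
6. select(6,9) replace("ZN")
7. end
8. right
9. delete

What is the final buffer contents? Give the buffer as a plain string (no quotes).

Answer: GSGMUSZN

Derivation:
After op 1 (left): buf='GSGMUSQS' cursor=0
After op 2 (home): buf='GSGMUSQS' cursor=0
After op 3 (end): buf='GSGMUSQS' cursor=8
After op 4 (right): buf='GSGMUSQS' cursor=8
After op 5 (insert('P')): buf='GSGMUSQSP' cursor=9
After op 6 (select(6,9) replace("ZN")): buf='GSGMUSZN' cursor=8
After op 7 (end): buf='GSGMUSZN' cursor=8
After op 8 (right): buf='GSGMUSZN' cursor=8
After op 9 (delete): buf='GSGMUSZN' cursor=8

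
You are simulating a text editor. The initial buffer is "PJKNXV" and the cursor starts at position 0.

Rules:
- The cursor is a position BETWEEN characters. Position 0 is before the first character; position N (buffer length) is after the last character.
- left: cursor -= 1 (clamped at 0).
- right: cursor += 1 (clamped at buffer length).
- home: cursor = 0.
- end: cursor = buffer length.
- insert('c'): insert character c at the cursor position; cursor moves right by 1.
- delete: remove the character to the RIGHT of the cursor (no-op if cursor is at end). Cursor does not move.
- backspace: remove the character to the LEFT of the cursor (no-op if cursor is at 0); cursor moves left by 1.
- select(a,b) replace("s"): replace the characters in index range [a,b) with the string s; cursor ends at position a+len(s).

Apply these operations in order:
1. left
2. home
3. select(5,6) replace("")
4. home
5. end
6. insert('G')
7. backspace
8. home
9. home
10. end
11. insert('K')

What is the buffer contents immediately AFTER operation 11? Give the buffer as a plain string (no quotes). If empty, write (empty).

After op 1 (left): buf='PJKNXV' cursor=0
After op 2 (home): buf='PJKNXV' cursor=0
After op 3 (select(5,6) replace("")): buf='PJKNX' cursor=5
After op 4 (home): buf='PJKNX' cursor=0
After op 5 (end): buf='PJKNX' cursor=5
After op 6 (insert('G')): buf='PJKNXG' cursor=6
After op 7 (backspace): buf='PJKNX' cursor=5
After op 8 (home): buf='PJKNX' cursor=0
After op 9 (home): buf='PJKNX' cursor=0
After op 10 (end): buf='PJKNX' cursor=5
After op 11 (insert('K')): buf='PJKNXK' cursor=6

Answer: PJKNXK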